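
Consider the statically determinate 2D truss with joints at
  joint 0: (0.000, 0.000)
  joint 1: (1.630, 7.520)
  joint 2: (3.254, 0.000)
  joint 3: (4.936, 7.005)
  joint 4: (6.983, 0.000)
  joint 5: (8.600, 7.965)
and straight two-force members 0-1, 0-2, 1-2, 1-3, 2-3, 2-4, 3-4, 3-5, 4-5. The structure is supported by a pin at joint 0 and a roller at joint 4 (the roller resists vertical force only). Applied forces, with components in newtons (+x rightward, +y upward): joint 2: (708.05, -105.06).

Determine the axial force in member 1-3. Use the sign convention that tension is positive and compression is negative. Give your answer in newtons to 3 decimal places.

-25.425

N=6 nodes, M=9 members, R=3 reactions → 2N=12, M+R=12
member 0 (0-1): L=7.6946, (cx,cy)=(0.2118,0.9773)
member 1 (0-2): L=3.2540, (cx,cy)=(1.0000,0.0000)
member 2 (1-2): L=7.6934, (cx,cy)=(0.2111,-0.9775)
member 3 (1-3): L=3.3459, (cx,cy)=(0.9881,-0.1539)
member 4 (2-3): L=7.2041, (cx,cy)=(0.2335,0.9724)
member 5 (2-4): L=3.7290, (cx,cy)=(1.0000,0.0000)
member 6 (3-4): L=7.2980, (cx,cy)=(0.2805,-0.9599)
member 7 (3-5): L=3.7877, (cx,cy)=(0.9673,0.2535)
member 8 (4-5): L=8.1275, (cx,cy)=(0.1990,0.9800)
solve A·x = −loads:
  F[0-1] = -57.4060 N (compression)
  F[0-2] = +720.2107 N (tension)
  F[1-2] = +61.4002 N (tension)
  F[1-3] = -25.4247 N (compression)
  F[2-3] = +46.3237 N (tension)
  F[2-4] = +14.3061 N (tension)
  F[3-4] = -51.0042 N (compression)
  F[3-5] = +0.0000 N (tension)
  F[4-5] = -0.0000 N (compression)
  Rx@0 = -708.0500 N
  Ry@0 = +56.1032 N
  Ry@4 = +48.9568 N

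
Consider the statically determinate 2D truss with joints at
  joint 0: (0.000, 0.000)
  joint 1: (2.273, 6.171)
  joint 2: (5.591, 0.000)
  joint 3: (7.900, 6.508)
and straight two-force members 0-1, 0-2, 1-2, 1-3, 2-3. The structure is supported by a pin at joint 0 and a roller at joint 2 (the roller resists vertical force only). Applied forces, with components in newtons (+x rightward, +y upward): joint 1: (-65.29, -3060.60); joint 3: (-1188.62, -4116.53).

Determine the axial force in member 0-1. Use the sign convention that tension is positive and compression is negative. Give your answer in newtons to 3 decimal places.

-1675.132

N=4 nodes, M=5 members, R=3 reactions → 2N=8, M+R=8
member 0 (0-1): L=6.5763, (cx,cy)=(0.3456,0.9384)
member 1 (0-2): L=5.5910, (cx,cy)=(1.0000,0.0000)
member 2 (1-2): L=7.0065, (cx,cy)=(0.4736,-0.8808)
member 3 (1-3): L=5.6371, (cx,cy)=(0.9982,0.0598)
member 4 (2-3): L=6.9055, (cx,cy)=(0.3344,0.9424)
solve A·x = −loads:
  F[0-1] = -1675.1316 N (compression)
  F[0-2] = -674.9261 N (compression)
  F[1-2] = -1671.3648 N (compression)
  F[1-3] = +278.3012 N (tension)
  F[2-3] = -4385.5983 N (compression)
  Rx@0 = +1253.9100 N
  Ry@0 = +1571.8917 N
  Ry@2 = +5605.2383 N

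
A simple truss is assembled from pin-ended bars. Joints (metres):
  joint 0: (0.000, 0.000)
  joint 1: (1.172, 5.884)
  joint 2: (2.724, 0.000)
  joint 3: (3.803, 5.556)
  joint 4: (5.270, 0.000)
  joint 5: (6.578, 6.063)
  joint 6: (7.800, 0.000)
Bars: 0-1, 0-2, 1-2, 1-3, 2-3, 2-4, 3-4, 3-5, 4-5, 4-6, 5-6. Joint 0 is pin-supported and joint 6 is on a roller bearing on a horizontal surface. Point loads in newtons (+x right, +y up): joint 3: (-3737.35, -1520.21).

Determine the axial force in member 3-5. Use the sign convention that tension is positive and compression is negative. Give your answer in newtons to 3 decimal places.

848.285

N=7 nodes, M=11 members, R=3 reactions → 2N=14, M+R=14
member 0 (0-1): L=5.9996, (cx,cy)=(0.1953,0.9807)
member 1 (0-2): L=2.7240, (cx,cy)=(1.0000,0.0000)
member 2 (1-2): L=6.0852, (cx,cy)=(0.2550,-0.9669)
member 3 (1-3): L=2.6514, (cx,cy)=(0.9923,-0.1237)
member 4 (2-3): L=5.6598, (cx,cy)=(0.1906,0.9817)
member 5 (2-4): L=2.5460, (cx,cy)=(1.0000,0.0000)
member 6 (3-4): L=5.7464, (cx,cy)=(0.2553,-0.9669)
member 7 (3-5): L=2.8209, (cx,cy)=(0.9837,0.1797)
member 8 (4-5): L=6.2025, (cx,cy)=(0.2109,0.9775)
member 9 (4-6): L=2.5300, (cx,cy)=(1.0000,0.0000)
member 10 (5-6): L=6.1849, (cx,cy)=(0.1976,-0.9803)
solve A·x = −loads:
  F[0-1] = -3508.7521 N (compression)
  F[0-2] = -3051.9265 N (compression)
  F[1-2] = +3771.2276 N (tension)
  F[1-3] = -1660.0012 N (compression)
  F[2-3] = -3714.6401 N (compression)
  F[2-4] = -1381.9313 N (compression)
  F[3-4] = +2144.4613 N (tension)
  F[3-5] = +848.2853 N (tension)
  F[4-5] = -2121.1046 N (compression)
  F[4-6] = -387.1669 N (compression)
  F[5-6] = +1959.5718 N (tension)
  Rx@0 = +3737.3500 N
  Ry@0 = +3441.1533 N
  Ry@6 = -1920.9433 N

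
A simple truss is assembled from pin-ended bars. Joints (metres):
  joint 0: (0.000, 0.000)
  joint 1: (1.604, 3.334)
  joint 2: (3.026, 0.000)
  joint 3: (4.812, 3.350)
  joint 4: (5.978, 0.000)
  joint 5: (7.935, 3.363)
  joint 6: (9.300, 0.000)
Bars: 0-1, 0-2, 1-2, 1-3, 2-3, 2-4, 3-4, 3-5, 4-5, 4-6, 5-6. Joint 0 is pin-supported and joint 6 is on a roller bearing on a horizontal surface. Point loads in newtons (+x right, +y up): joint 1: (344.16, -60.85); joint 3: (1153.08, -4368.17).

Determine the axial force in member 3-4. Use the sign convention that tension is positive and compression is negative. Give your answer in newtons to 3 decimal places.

N=7 nodes, M=11 members, R=3 reactions → 2N=14, M+R=14
member 0 (0-1): L=3.6998, (cx,cy)=(0.4335,0.9011)
member 1 (0-2): L=3.0260, (cx,cy)=(1.0000,0.0000)
member 2 (1-2): L=3.6246, (cx,cy)=(0.3923,-0.9198)
member 3 (1-3): L=3.2080, (cx,cy)=(1.0000,0.0050)
member 4 (2-3): L=3.7964, (cx,cy)=(0.4705,0.8824)
member 5 (2-4): L=2.9520, (cx,cy)=(1.0000,0.0000)
member 6 (3-4): L=3.5471, (cx,cy)=(0.3287,-0.9444)
member 7 (3-5): L=3.1230, (cx,cy)=(1.0000,0.0042)
member 8 (4-5): L=3.8910, (cx,cy)=(0.5030,0.8643)
member 9 (4-6): L=3.3220, (cx,cy)=(1.0000,0.0000)
member 10 (5-6): L=3.6295, (cx,cy)=(0.3761,-0.9266)
solve A·x = −loads:
  F[0-1] = -1797.3041 N (compression)
  F[0-2] = +2276.4419 N (tension)
  F[1-2] = +1684.9479 N (tension)
  F[1-3] = -1784.4236 N (compression)
  F[2-3] = -1756.3666 N (compression)
  F[2-4] = +3763.7667 N (tension)
  F[3-4] = -2986.9785 N (compression)
  F[3-5] = -2781.9189 N (compression)
  F[4-5] = +3263.8612 N (tension)
  F[4-6] = +1140.3035 N (tension)
  F[5-6] = -3032.0059 N (compression)
  Rx@0 = -1497.2400 N
  Ry@0 = +1619.6130 N
  Ry@6 = +2809.4070 N

-2986.978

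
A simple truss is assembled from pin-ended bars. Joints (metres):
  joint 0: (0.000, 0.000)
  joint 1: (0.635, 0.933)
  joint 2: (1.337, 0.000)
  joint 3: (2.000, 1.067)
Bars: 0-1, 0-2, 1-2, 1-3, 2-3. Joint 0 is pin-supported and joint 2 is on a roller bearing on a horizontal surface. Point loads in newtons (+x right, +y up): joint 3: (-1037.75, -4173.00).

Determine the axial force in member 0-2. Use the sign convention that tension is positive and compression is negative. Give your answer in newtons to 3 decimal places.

-1882.478

N=4 nodes, M=5 members, R=3 reactions → 2N=8, M+R=8
member 0 (0-1): L=1.1286, (cx,cy)=(0.5626,0.8267)
member 1 (0-2): L=1.3370, (cx,cy)=(1.0000,0.0000)
member 2 (1-2): L=1.1676, (cx,cy)=(0.6012,-0.7991)
member 3 (1-3): L=1.3716, (cx,cy)=(0.9952,0.0977)
member 4 (2-3): L=1.2562, (cx,cy)=(0.5278,0.8494)
solve A·x = −loads:
  F[0-1] = +1501.3404 N (tension)
  F[0-2] = -1882.4781 N (compression)
  F[1-2] = -1349.7624 N (compression)
  F[1-3] = +1664.2108 N (tension)
  F[2-3] = -5104.4084 N (compression)
  Rx@0 = +1037.7500 N
  Ry@0 = -1241.1516 N
  Ry@2 = +5414.1516 N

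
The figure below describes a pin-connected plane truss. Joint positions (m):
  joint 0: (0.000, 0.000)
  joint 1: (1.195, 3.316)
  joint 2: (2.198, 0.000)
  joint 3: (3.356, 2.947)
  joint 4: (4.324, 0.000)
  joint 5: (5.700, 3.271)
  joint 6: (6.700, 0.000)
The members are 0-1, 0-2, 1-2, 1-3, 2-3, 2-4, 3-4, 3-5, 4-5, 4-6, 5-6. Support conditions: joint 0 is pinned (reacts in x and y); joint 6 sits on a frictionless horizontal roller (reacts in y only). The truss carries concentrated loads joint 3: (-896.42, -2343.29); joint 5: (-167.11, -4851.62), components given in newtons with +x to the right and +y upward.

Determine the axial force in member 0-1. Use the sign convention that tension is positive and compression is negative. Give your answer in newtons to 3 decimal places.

-2518.715

N=7 nodes, M=11 members, R=3 reactions → 2N=14, M+R=14
member 0 (0-1): L=3.5248, (cx,cy)=(0.3390,0.9408)
member 1 (0-2): L=2.1980, (cx,cy)=(1.0000,0.0000)
member 2 (1-2): L=3.4644, (cx,cy)=(0.2895,-0.9572)
member 3 (1-3): L=2.1923, (cx,cy)=(0.9857,-0.1683)
member 4 (2-3): L=3.1664, (cx,cy)=(0.3657,0.9307)
member 5 (2-4): L=2.1260, (cx,cy)=(1.0000,0.0000)
member 6 (3-4): L=3.1019, (cx,cy)=(0.3121,-0.9501)
member 7 (3-5): L=2.3663, (cx,cy)=(0.9906,0.1369)
member 8 (4-5): L=3.5486, (cx,cy)=(0.3878,0.9218)
member 9 (4-6): L=2.3760, (cx,cy)=(1.0000,0.0000)
member 10 (5-6): L=3.4204, (cx,cy)=(0.2924,-0.9563)
solve A·x = −loads:
  F[0-1] = -2518.7148 N (compression)
  F[0-2] = -209.6079 N (compression)
  F[1-2] = +2771.0214 N (tension)
  F[1-3] = -1680.1557 N (compression)
  F[2-3] = -2849.7636 N (compression)
  F[2-4] = +1634.8722 N (tension)
  F[3-4] = -224.3515 N (compression)
  F[3-5] = -1748.4372 N (compression)
  F[4-5] = +231.2390 N (tension)
  F[4-6] = +1475.1958 N (tension)
  F[5-6] = -5045.8255 N (compression)
  Rx@0 = +1063.5300 N
  Ry@0 = +2369.5445 N
  Ry@6 = +4825.3655 N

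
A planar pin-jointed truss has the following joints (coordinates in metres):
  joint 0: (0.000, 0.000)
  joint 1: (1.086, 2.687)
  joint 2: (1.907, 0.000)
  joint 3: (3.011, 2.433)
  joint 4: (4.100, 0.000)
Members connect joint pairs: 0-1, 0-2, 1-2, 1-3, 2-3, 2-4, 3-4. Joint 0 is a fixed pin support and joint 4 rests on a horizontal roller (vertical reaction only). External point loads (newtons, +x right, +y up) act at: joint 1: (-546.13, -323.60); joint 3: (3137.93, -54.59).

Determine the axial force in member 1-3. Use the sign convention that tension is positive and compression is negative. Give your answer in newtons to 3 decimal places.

N=5 nodes, M=7 members, R=3 reactions → 2N=10, M+R=10
member 0 (0-1): L=2.8982, (cx,cy)=(0.3747,0.9271)
member 1 (0-2): L=1.9070, (cx,cy)=(1.0000,0.0000)
member 2 (1-2): L=2.8096, (cx,cy)=(0.2922,-0.9564)
member 3 (1-3): L=1.9417, (cx,cy)=(0.9914,-0.1308)
member 4 (2-3): L=2.6718, (cx,cy)=(0.4132,0.9106)
member 5 (2-4): L=2.1930, (cx,cy)=(1.0000,0.0000)
member 6 (3-4): L=2.6656, (cx,cy)=(0.4085,-0.9127)
solve A·x = −loads:
  F[0-1] = +1350.1694 N (tension)
  F[0-2] = +2085.8648 N (tension)
  F[1-2] = -1867.7440 N (compression)
  F[1-3] = +1611.6871 N (tension)
  F[2-3] = +1961.5150 N (tension)
  F[2-4] = +729.5734 N (tension)
  F[3-4] = -1785.8118 N (compression)
  Rx@0 = -2591.8000 N
  Ry@0 = -1251.7935 N
  Ry@4 = +1629.9835 N

1611.687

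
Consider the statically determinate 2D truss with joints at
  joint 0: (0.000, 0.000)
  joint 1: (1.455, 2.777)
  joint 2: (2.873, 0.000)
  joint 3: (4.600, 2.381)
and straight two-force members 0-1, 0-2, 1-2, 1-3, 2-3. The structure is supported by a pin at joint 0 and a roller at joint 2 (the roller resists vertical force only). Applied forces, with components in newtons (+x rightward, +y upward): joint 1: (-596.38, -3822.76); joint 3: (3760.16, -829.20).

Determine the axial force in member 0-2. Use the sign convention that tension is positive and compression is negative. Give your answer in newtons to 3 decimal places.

N=4 nodes, M=5 members, R=3 reactions → 2N=8, M+R=8
member 0 (0-1): L=3.1351, (cx,cy)=(0.4641,0.8858)
member 1 (0-2): L=2.8730, (cx,cy)=(1.0000,0.0000)
member 2 (1-2): L=3.1181, (cx,cy)=(0.4548,-0.8906)
member 3 (1-3): L=3.1698, (cx,cy)=(0.9922,-0.1249)
member 4 (2-3): L=2.9414, (cx,cy)=(0.5871,0.8095)
solve A·x = −loads:
  F[0-1] = +1299.9382 N (tension)
  F[0-2] = +2560.4756 N (tension)
  F[1-2] = -6150.2166 N (compression)
  F[1-3] = +4028.1530 N (tension)
  F[2-3] = -402.6905 N (compression)
  Rx@0 = -3163.7800 N
  Ry@0 = -1151.4613 N
  Ry@2 = +5803.4213 N

2560.476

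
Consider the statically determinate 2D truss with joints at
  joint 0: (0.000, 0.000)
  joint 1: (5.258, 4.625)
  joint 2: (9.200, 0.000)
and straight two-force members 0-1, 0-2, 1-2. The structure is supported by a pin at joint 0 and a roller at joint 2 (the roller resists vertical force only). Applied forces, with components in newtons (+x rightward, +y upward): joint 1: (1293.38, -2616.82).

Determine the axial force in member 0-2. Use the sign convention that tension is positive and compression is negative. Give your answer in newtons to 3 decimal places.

N=3 nodes, M=3 members, R=3 reactions → 2N=6, M+R=6
member 0 (0-1): L=7.0027, (cx,cy)=(0.7509,0.6605)
member 1 (0-2): L=9.2000, (cx,cy)=(1.0000,0.0000)
member 2 (1-2): L=6.0770, (cx,cy)=(0.6487,-0.7611)
solve A·x = −loads:
  F[0-1] = -713.2048 N (compression)
  F[0-2] = +1828.8955 N (tension)
  F[1-2] = -2819.4335 N (compression)
  Rx@0 = -1293.3800 N
  Ry@0 = +471.0459 N
  Ry@2 = +2145.7741 N

1828.895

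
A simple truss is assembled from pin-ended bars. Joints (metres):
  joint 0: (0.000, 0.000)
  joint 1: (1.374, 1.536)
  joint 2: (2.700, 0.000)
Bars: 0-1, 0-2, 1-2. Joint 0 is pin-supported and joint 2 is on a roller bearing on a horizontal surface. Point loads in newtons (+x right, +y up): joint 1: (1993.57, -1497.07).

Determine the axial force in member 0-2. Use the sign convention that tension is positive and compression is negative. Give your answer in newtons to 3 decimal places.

N=3 nodes, M=3 members, R=3 reactions → 2N=6, M+R=6
member 0 (0-1): L=2.0609, (cx,cy)=(0.6667,0.7453)
member 1 (0-2): L=2.7000, (cx,cy)=(1.0000,0.0000)
member 2 (1-2): L=2.0292, (cx,cy)=(0.6535,-0.7570)
solve A·x = −loads:
  F[0-1] = +535.1976 N (tension)
  F[0-2] = +1636.7485 N (tension)
  F[1-2] = -2504.7192 N (compression)
  Rx@0 = -1993.5700 N
  Ry@0 = -398.8921 N
  Ry@2 = +1895.9621 N

1636.749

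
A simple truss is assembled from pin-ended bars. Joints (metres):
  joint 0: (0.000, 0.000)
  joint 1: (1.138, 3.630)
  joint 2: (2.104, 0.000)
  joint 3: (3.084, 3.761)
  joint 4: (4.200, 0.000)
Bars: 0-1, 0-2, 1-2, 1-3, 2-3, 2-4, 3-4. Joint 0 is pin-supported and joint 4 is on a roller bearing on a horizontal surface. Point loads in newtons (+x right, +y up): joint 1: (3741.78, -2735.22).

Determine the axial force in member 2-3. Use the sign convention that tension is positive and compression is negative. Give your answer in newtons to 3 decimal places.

4264.672

N=5 nodes, M=7 members, R=3 reactions → 2N=10, M+R=10
member 0 (0-1): L=3.8042, (cx,cy)=(0.2991,0.9542)
member 1 (0-2): L=2.1040, (cx,cy)=(1.0000,0.0000)
member 2 (1-2): L=3.7563, (cx,cy)=(0.2572,-0.9664)
member 3 (1-3): L=1.9504, (cx,cy)=(0.9977,0.0672)
member 4 (2-3): L=3.8866, (cx,cy)=(0.2521,0.9677)
member 5 (2-4): L=2.0960, (cx,cy)=(1.0000,0.0000)
member 6 (3-4): L=3.9231, (cx,cy)=(0.2845,-0.9587)
solve A·x = −loads:
  F[0-1] = +1299.3613 N (tension)
  F[0-2] = +3353.0852 N (tension)
  F[1-2] = -4270.5012 N (compression)
  F[1-3] = -2259.9628 N (compression)
  F[2-3] = +4264.6719 N (tension)
  F[2-4] = +1179.5243 N (tension)
  F[3-4] = -4146.3899 N (compression)
  Rx@0 = -3741.7800 N
  Ry@0 = -1239.8614 N
  Ry@4 = +3975.0814 N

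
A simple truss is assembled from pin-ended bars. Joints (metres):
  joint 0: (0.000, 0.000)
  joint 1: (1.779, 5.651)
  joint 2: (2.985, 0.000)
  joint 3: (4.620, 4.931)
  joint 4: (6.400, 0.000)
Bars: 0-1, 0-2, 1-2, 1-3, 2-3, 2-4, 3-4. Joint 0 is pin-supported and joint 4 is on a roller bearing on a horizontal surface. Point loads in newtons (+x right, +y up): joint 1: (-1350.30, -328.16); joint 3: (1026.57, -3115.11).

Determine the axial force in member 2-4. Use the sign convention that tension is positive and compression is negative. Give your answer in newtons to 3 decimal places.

699.801

N=5 nodes, M=7 members, R=3 reactions → 2N=10, M+R=10
member 0 (0-1): L=5.9244, (cx,cy)=(0.3003,0.9539)
member 1 (0-2): L=2.9850, (cx,cy)=(1.0000,0.0000)
member 2 (1-2): L=5.7783, (cx,cy)=(0.2087,-0.9780)
member 3 (1-3): L=2.9308, (cx,cy)=(0.9694,-0.2457)
member 4 (2-3): L=5.1950, (cx,cy)=(0.3147,0.9492)
member 5 (2-4): L=3.4150, (cx,cy)=(1.0000,0.0000)
member 6 (3-4): L=5.2424, (cx,cy)=(0.3395,-0.9406)
solve A·x = −loads:
  F[0-1] = -1577.4641 N (compression)
  F[0-2] = +149.9557 N (tension)
  F[1-2] = +1031.6298 N (tension)
  F[1-3] = +682.2056 N (tension)
  F[2-3] = -1062.9251 N (compression)
  F[2-4] = +699.8009 N (tension)
  F[3-4] = -2061.0466 N (compression)
  Rx@0 = +323.7300 N
  Ry@0 = +1504.6643 N
  Ry@4 = +1938.6057 N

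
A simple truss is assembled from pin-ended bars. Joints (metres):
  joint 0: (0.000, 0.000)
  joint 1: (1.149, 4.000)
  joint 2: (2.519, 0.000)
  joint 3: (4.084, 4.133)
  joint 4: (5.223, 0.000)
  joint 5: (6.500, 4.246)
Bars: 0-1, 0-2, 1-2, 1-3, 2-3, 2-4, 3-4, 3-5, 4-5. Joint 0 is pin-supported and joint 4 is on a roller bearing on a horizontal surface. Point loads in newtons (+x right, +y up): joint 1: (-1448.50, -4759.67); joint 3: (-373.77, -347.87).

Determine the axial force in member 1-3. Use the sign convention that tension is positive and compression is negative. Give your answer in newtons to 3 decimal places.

N=6 nodes, M=9 members, R=3 reactions → 2N=12, M+R=12
member 0 (0-1): L=4.1618, (cx,cy)=(0.2761,0.9611)
member 1 (0-2): L=2.5190, (cx,cy)=(1.0000,0.0000)
member 2 (1-2): L=4.2281, (cx,cy)=(0.3240,-0.9460)
member 3 (1-3): L=2.9380, (cx,cy)=(0.9990,0.0453)
member 4 (2-3): L=4.4194, (cx,cy)=(0.3541,0.9352)
member 5 (2-4): L=2.7040, (cx,cy)=(1.0000,0.0000)
member 6 (3-4): L=4.2871, (cx,cy)=(0.2657,-0.9641)
member 7 (3-5): L=2.4186, (cx,cy)=(0.9989,0.0467)
member 8 (4-5): L=4.4339, (cx,cy)=(0.2880,0.9576)
solve A·x = −loads:
  F[0-1] = -5403.5700 N (compression)
  F[0-2] = -330.4228 N (compression)
  F[1-2] = +449.5690 N (tension)
  F[1-3] = -189.2114 N (compression)
  F[2-3] = -454.7849 N (compression)
  F[2-4] = -23.7032 N (compression)
  F[3-4] = +89.2162 N (tension)
  F[3-5] = +0.0000 N (tension)
  F[4-5] = -0.0000 N (compression)
  Rx@0 = +1822.2700 N
  Ry@0 = +5193.5499 N
  Ry@4 = -86.0099 N

-189.211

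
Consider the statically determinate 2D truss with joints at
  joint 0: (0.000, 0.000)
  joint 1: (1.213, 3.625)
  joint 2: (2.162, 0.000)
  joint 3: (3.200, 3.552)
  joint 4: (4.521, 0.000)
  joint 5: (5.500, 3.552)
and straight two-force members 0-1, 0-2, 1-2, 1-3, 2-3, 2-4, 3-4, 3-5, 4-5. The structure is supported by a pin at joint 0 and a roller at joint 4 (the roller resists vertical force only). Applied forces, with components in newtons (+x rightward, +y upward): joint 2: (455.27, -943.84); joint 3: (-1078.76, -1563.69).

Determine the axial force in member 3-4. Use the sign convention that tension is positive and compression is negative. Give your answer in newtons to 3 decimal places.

-758.154

N=6 nodes, M=9 members, R=3 reactions → 2N=12, M+R=12
member 0 (0-1): L=3.8226, (cx,cy)=(0.3173,0.9483)
member 1 (0-2): L=2.1620, (cx,cy)=(1.0000,0.0000)
member 2 (1-2): L=3.7472, (cx,cy)=(0.2533,-0.9674)
member 3 (1-3): L=1.9883, (cx,cy)=(0.9993,-0.0367)
member 4 (2-3): L=3.7006, (cx,cy)=(0.2805,0.9599)
member 5 (2-4): L=2.3590, (cx,cy)=(1.0000,0.0000)
member 6 (3-4): L=3.7897, (cx,cy)=(0.3486,-0.9373)
member 7 (3-5): L=2.3000, (cx,cy)=(1.0000,0.0000)
member 8 (4-5): L=3.6844, (cx,cy)=(0.2657,0.9641)
solve A·x = −loads:
  F[0-1] = -1894.8605 N (compression)
  F[0-2] = -22.2009 N (compression)
  F[1-2] = +1898.5793 N (tension)
  F[1-3] = -1082.8501 N (compression)
  F[2-3] = -930.1858 N (compression)
  F[2-4] = +264.2754 N (tension)
  F[3-4] = -758.1541 N (compression)
  F[3-5] = -0.0000 N (tension)
  F[4-5] = +0.0000 N (tension)
  Rx@0 = +623.4900 N
  Ry@0 = +1796.9274 N
  Ry@4 = +710.6026 N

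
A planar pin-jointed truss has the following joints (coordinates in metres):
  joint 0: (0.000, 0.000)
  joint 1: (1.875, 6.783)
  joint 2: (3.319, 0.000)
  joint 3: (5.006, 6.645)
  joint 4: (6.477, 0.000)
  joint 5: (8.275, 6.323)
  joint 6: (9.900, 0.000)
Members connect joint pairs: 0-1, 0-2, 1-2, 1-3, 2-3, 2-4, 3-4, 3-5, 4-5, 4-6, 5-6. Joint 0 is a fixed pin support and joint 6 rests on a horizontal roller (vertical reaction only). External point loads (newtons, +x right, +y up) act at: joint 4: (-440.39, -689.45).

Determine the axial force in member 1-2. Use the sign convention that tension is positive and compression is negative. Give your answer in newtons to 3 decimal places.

N=7 nodes, M=11 members, R=3 reactions → 2N=14, M+R=14
member 0 (0-1): L=7.0374, (cx,cy)=(0.2664,0.9639)
member 1 (0-2): L=3.3190, (cx,cy)=(1.0000,0.0000)
member 2 (1-2): L=6.9350, (cx,cy)=(0.2082,-0.9781)
member 3 (1-3): L=3.1340, (cx,cy)=(0.9990,-0.0440)
member 4 (2-3): L=6.8558, (cx,cy)=(0.2461,0.9693)
member 5 (2-4): L=3.1580, (cx,cy)=(1.0000,0.0000)
member 6 (3-4): L=6.8059, (cx,cy)=(0.2161,-0.9764)
member 7 (3-5): L=3.2848, (cx,cy)=(0.9952,-0.0980)
member 8 (4-5): L=6.5737, (cx,cy)=(0.2735,0.9619)
member 9 (4-6): L=3.4230, (cx,cy)=(1.0000,0.0000)
member 10 (5-6): L=6.5285, (cx,cy)=(0.2489,-0.9685)
solve A·x = −loads:
  F[0-1] = -247.3225 N (compression)
  F[0-2] = -374.4948 N (compression)
  F[1-2] = +249.0306 N (tension)
  F[1-3] = -117.8625 N (compression)
  F[2-3] = -251.2992 N (compression)
  F[2-4] = -260.8049 N (compression)
  F[3-4] = +268.1175 N (tension)
  F[3-5] = -238.6848 N (compression)
  F[4-5] = +444.6246 N (tension)
  F[4-6] = +115.9235 N (tension)
  F[5-6] = -465.7254 N (compression)
  Rx@0 = +440.3900 N
  Ry@0 = +238.3826 N
  Ry@6 = +451.0674 N

249.031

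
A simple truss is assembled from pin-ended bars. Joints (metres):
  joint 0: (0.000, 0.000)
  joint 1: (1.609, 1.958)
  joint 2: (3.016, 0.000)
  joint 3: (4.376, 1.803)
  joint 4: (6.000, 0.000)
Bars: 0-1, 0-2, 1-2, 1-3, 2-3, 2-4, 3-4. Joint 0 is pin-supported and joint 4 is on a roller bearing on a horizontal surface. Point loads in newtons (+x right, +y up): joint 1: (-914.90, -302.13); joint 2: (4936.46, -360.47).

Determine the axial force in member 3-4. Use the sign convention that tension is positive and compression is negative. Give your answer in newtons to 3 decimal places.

N=5 nodes, M=7 members, R=3 reactions → 2N=10, M+R=10
member 0 (0-1): L=2.5343, (cx,cy)=(0.6349,0.7726)
member 1 (0-2): L=3.0160, (cx,cy)=(1.0000,0.0000)
member 2 (1-2): L=2.4111, (cx,cy)=(0.5836,-0.8121)
member 3 (1-3): L=2.7713, (cx,cy)=(0.9984,-0.0559)
member 4 (2-3): L=2.2584, (cx,cy)=(0.6022,0.7983)
member 5 (2-4): L=2.9840, (cx,cy)=(1.0000,0.0000)
member 6 (3-4): L=2.4266, (cx,cy)=(0.6693,-0.7430)
solve A·x = −loads:
  F[0-1] = -904.6638 N (compression)
  F[0-2] = +4595.9228 N (tension)
  F[1-2] = +484.6611 N (tension)
  F[1-3] = +57.8034 N (tension)
  F[2-3] = -41.4755 N (compression)
  F[2-4] = -32.7366 N (compression)
  F[3-4] = +48.9146 N (tension)
  Rx@0 = -4021.5600 N
  Ry@0 = +698.9449 N
  Ry@4 = -36.3449 N

48.915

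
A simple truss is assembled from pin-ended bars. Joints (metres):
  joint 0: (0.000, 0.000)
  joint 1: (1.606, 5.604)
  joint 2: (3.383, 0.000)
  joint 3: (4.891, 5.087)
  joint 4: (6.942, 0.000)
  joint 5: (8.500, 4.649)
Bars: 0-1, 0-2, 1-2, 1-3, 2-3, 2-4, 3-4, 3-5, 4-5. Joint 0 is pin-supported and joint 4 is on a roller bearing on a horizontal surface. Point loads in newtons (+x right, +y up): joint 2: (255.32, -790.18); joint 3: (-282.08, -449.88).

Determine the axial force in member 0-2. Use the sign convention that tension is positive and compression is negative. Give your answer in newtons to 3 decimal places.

N=6 nodes, M=9 members, R=3 reactions → 2N=12, M+R=12
member 0 (0-1): L=5.8296, (cx,cy)=(0.2755,0.9613)
member 1 (0-2): L=3.3830, (cx,cy)=(1.0000,0.0000)
member 2 (1-2): L=5.8790, (cx,cy)=(0.3023,-0.9532)
member 3 (1-3): L=3.3254, (cx,cy)=(0.9878,-0.1555)
member 4 (2-3): L=5.3058, (cx,cy)=(0.2842,0.9588)
member 5 (2-4): L=3.5590, (cx,cy)=(1.0000,0.0000)
member 6 (3-4): L=5.4849, (cx,cy)=(0.3739,-0.9275)
member 7 (3-5): L=3.6355, (cx,cy)=(0.9927,-0.1205)
member 8 (4-5): L=4.9031, (cx,cy)=(0.3178,0.9482)
solve A·x = −loads:
  F[0-1] = -774.7054 N (compression)
  F[0-2] = +186.6646 N (tension)
  F[1-2] = +859.3970 N (tension)
  F[1-3] = -479.0127 N (compression)
  F[2-3] = -30.2666 N (compression)
  F[2-4] = +199.7106 N (tension)
  F[3-4] = -534.0777 N (compression)
  F[3-5] = -0.0000 N (tension)
  F[4-5] = -0.0000 N (tension)
  Rx@0 = +26.7600 N
  Ry@0 = +744.7271 N
  Ry@4 = +495.3329 N

186.665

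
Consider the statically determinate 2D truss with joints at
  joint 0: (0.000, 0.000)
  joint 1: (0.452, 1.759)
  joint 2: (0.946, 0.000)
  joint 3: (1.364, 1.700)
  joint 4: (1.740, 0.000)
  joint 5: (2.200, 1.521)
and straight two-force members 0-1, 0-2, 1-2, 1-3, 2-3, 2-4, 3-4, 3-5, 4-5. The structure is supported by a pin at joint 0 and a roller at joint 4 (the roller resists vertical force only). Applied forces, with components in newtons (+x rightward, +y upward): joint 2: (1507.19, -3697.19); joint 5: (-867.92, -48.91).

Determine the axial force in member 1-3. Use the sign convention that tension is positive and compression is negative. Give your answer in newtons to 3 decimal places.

-1335.403

N=6 nodes, M=9 members, R=3 reactions → 2N=12, M+R=12
member 0 (0-1): L=1.8161, (cx,cy)=(0.2489,0.9685)
member 1 (0-2): L=0.9460, (cx,cy)=(1.0000,0.0000)
member 2 (1-2): L=1.8271, (cx,cy)=(0.2704,-0.9628)
member 3 (1-3): L=0.9139, (cx,cy)=(0.9979,-0.0646)
member 4 (2-3): L=1.7506, (cx,cy)=(0.2388,0.9711)
member 5 (2-4): L=0.7940, (cx,cy)=(1.0000,0.0000)
member 6 (3-4): L=1.7411, (cx,cy)=(0.2160,-0.9764)
member 7 (3-5): L=0.8549, (cx,cy)=(0.9778,-0.2094)
member 8 (4-5): L=1.5890, (cx,cy)=(0.2895,0.9572)
solve A·x = −loads:
  F[0-1] = -2511.8978 N (compression)
  F[0-2] = +1264.4279 N (tension)
  F[1-2] = +2616.5279 N (tension)
  F[1-3] = -1335.4030 N (compression)
  F[2-3] = +1213.2097 N (tension)
  F[2-4] = +175.0187 N (tension)
  F[3-4] = -1119.1814 N (compression)
  F[3-5] = -819.4040 N (compression)
  F[4-5] = -230.3301 N (compression)
  Rx@0 = -639.2700 N
  Ry@0 = +2432.8601 N
  Ry@4 = +1313.2399 N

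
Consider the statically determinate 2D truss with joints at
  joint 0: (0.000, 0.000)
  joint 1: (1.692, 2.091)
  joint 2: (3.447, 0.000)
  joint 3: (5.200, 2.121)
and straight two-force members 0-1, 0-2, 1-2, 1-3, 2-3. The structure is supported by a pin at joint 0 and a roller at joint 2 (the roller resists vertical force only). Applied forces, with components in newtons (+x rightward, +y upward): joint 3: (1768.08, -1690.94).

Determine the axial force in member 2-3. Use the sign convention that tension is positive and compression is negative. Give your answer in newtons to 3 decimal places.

-2229.100

N=4 nodes, M=5 members, R=3 reactions → 2N=8, M+R=8
member 0 (0-1): L=2.6898, (cx,cy)=(0.6290,0.7774)
member 1 (0-2): L=3.4470, (cx,cy)=(1.0000,0.0000)
member 2 (1-2): L=2.7299, (cx,cy)=(0.6429,-0.7660)
member 3 (1-3): L=3.5081, (cx,cy)=(1.0000,0.0086)
member 4 (2-3): L=2.7517, (cx,cy)=(0.6371,0.7708)
solve A·x = −loads:
  F[0-1] = +2505.7056 N (tension)
  F[0-2] = +191.8965 N (tension)
  F[1-2] = -2507.4362 N (compression)
  F[1-3] = +3188.2876 N (tension)
  F[2-3] = -2229.0999 N (compression)
  Rx@0 = -1768.0800 N
  Ry@0 = -1947.8722 N
  Ry@2 = +3638.8122 N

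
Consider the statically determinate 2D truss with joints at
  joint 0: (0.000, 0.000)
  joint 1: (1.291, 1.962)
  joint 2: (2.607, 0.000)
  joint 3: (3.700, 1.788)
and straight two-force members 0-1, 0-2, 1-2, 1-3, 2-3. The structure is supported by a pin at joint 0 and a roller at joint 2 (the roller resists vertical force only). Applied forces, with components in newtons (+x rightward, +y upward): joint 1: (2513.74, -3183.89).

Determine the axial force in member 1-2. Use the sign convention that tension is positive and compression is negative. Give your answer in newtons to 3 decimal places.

N=4 nodes, M=5 members, R=3 reactions → 2N=8, M+R=8
member 0 (0-1): L=2.3486, (cx,cy)=(0.5497,0.8354)
member 1 (0-2): L=2.6070, (cx,cy)=(1.0000,0.0000)
member 2 (1-2): L=2.3625, (cx,cy)=(0.5570,-0.8305)
member 3 (1-3): L=2.4153, (cx,cy)=(0.9974,-0.0720)
member 4 (2-3): L=2.0956, (cx,cy)=(0.5216,0.8532)
solve A·x = −loads:
  F[0-1] = +340.6879 N (tension)
  F[0-2] = +2326.4710 N (tension)
  F[1-2] = -4176.4707 N (compression)
  F[1-3] = -0.0000 N (compression)
  F[2-3] = +0.0000 N (tension)
  Rx@0 = -2513.7400 N
  Ry@0 = -284.6025 N
  Ry@2 = +3468.4925 N

-4176.471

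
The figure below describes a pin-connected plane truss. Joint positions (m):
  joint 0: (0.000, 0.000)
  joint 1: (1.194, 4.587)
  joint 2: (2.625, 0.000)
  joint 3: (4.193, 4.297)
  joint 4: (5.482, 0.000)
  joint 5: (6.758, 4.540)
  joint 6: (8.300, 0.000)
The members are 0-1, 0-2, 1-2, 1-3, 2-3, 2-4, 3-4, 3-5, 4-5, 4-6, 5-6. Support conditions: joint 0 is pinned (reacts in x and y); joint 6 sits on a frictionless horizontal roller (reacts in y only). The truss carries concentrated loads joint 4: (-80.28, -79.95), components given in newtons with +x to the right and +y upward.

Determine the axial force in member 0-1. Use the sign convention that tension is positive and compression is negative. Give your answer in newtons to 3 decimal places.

N=7 nodes, M=11 members, R=3 reactions → 2N=14, M+R=14
member 0 (0-1): L=4.7399, (cx,cy)=(0.2519,0.9678)
member 1 (0-2): L=2.6250, (cx,cy)=(1.0000,0.0000)
member 2 (1-2): L=4.8050, (cx,cy)=(0.2978,-0.9546)
member 3 (1-3): L=3.0130, (cx,cy)=(0.9954,-0.0962)
member 4 (2-3): L=4.5741, (cx,cy)=(0.3428,0.9394)
member 5 (2-4): L=2.8570, (cx,cy)=(1.0000,0.0000)
member 6 (3-4): L=4.4862, (cx,cy)=(0.2873,-0.9578)
member 7 (3-5): L=2.5765, (cx,cy)=(0.9955,0.0943)
member 8 (4-5): L=4.7159, (cx,cy)=(0.2706,0.9627)
member 9 (4-6): L=2.8180, (cx,cy)=(1.0000,0.0000)
member 10 (5-6): L=4.7947, (cx,cy)=(0.3216,-0.9469)
solve A·x = −loads:
  F[0-1] = -28.0490 N (compression)
  F[0-2] = -73.2143 N (compression)
  F[1-2] = +30.0572 N (tension)
  F[1-3] = -16.0919 N (compression)
  F[2-3] = -30.5440 N (compression)
  F[2-4] = -53.7925 N (compression)
  F[3-4] = +25.0089 N (tension)
  F[3-5] = -33.8240 N (compression)
  F[4-5] = +58.1652 N (tension)
  F[4-6] = +17.9353 N (tension)
  F[5-6] = -55.7683 N (compression)
  Rx@0 = +80.2800 N
  Ry@0 = +27.1445 N
  Ry@6 = +52.8055 N

-28.049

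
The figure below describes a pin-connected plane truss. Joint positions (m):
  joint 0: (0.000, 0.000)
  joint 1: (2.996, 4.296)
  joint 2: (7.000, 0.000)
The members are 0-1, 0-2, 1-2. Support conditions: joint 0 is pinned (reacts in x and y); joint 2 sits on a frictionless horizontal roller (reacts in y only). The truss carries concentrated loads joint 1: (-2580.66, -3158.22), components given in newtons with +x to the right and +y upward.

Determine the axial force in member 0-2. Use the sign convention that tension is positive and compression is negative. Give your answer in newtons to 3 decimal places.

N=3 nodes, M=3 members, R=3 reactions → 2N=6, M+R=6
member 0 (0-1): L=5.2375, (cx,cy)=(0.5720,0.8202)
member 1 (0-2): L=7.0000, (cx,cy)=(1.0000,0.0000)
member 2 (1-2): L=5.8726, (cx,cy)=(0.6818,-0.7315)
solve A·x = −loads:
  F[0-1] = -4133.3137 N (compression)
  F[0-2] = -216.2959 N (compression)
  F[1-2] = +317.2385 N (tension)
  Rx@0 = +2580.6600 N
  Ry@0 = +3390.2897 N
  Ry@2 = -232.0697 N

-216.296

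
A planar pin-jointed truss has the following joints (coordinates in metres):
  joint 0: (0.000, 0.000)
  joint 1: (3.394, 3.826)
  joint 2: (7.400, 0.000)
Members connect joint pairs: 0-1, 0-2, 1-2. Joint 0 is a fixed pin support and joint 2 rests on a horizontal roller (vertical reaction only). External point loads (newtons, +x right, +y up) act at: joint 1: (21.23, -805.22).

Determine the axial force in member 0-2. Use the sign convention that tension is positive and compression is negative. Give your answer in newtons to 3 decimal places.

N=3 nodes, M=3 members, R=3 reactions → 2N=6, M+R=6
member 0 (0-1): L=5.1144, (cx,cy)=(0.6636,0.7481)
member 1 (0-2): L=7.4000, (cx,cy)=(1.0000,0.0000)
member 2 (1-2): L=5.5395, (cx,cy)=(0.7232,-0.6907)
solve A·x = −loads:
  F[0-1] = -568.0298 N (compression)
  F[0-2] = +398.1808 N (tension)
  F[1-2] = -550.6071 N (compression)
  Rx@0 = -21.2300 N
  Ry@0 = +424.9305 N
  Ry@2 = +380.2895 N

398.181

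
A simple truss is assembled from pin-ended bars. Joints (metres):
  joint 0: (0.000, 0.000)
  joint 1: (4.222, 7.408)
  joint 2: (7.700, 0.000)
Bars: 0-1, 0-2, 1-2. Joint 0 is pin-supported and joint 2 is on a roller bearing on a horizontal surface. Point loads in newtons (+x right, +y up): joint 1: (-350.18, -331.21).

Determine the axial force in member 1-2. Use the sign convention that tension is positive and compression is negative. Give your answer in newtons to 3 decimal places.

N=3 nodes, M=3 members, R=3 reactions → 2N=6, M+R=6
member 0 (0-1): L=8.5266, (cx,cy)=(0.4952,0.8688)
member 1 (0-2): L=7.7000, (cx,cy)=(1.0000,0.0000)
member 2 (1-2): L=8.1838, (cx,cy)=(0.4250,-0.9052)
solve A·x = −loads:
  F[0-1] = -559.9690 N (compression)
  F[0-2] = -72.9094 N (compression)
  F[1-2] = +171.5577 N (tension)
  Rx@0 = +350.1800 N
  Ry@0 = +486.5041 N
  Ry@2 = -155.2941 N

171.558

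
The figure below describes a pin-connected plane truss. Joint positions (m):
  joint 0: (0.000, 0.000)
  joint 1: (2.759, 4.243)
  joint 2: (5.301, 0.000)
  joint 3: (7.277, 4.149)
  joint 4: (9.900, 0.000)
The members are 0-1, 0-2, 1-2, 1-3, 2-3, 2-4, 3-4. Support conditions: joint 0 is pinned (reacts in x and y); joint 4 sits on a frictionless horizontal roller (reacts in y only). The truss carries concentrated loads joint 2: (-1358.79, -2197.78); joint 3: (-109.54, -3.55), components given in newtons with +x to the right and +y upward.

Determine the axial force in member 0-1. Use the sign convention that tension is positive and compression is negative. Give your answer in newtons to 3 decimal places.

-1273.714

N=5 nodes, M=7 members, R=3 reactions → 2N=10, M+R=10
member 0 (0-1): L=5.0611, (cx,cy)=(0.5451,0.8383)
member 1 (0-2): L=5.3010, (cx,cy)=(1.0000,0.0000)
member 2 (1-2): L=4.9462, (cx,cy)=(0.5139,-0.8578)
member 3 (1-3): L=4.5190, (cx,cy)=(0.9998,-0.0208)
member 4 (2-3): L=4.5955, (cx,cy)=(0.4300,0.9028)
member 5 (2-4): L=4.5990, (cx,cy)=(1.0000,0.0000)
member 6 (3-4): L=4.9086, (cx,cy)=(0.5344,-0.8453)
solve A·x = −loads:
  F[0-1] = -1273.7139 N (compression)
  F[0-2] = -773.9850 N (compression)
  F[1-2] = +1277.5504 N (tension)
  F[1-3] = -1351.2098 N (compression)
  F[2-3] = +1220.4390 N (tension)
  F[2-4] = +716.6078 N (tension)
  F[3-4] = -1341.0368 N (compression)
  Rx@0 = +1468.3300 N
  Ry@0 = +1067.8165 N
  Ry@4 = +1133.5135 N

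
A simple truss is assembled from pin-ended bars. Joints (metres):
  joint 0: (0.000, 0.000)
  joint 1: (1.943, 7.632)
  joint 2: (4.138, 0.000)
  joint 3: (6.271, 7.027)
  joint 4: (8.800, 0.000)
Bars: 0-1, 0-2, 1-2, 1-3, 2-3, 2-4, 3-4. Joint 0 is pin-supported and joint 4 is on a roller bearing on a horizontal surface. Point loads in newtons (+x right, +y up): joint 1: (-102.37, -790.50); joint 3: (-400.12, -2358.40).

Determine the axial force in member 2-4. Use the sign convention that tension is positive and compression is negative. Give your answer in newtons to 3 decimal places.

520.728

N=5 nodes, M=7 members, R=3 reactions → 2N=10, M+R=10
member 0 (0-1): L=7.8754, (cx,cy)=(0.2467,0.9691)
member 1 (0-2): L=4.1380, (cx,cy)=(1.0000,0.0000)
member 2 (1-2): L=7.9414, (cx,cy)=(0.2764,-0.9610)
member 3 (1-3): L=4.3701, (cx,cy)=(0.9904,-0.1384)
member 4 (2-3): L=7.3436, (cx,cy)=(0.2905,0.9569)
member 5 (2-4): L=4.6620, (cx,cy)=(1.0000,0.0000)
member 6 (3-4): L=7.4682, (cx,cy)=(0.3386,-0.9409)
solve A·x = −loads:
  F[0-1] = -1756.3123 N (compression)
  F[0-2] = -69.1794 N (compression)
  F[1-2] = +1038.3529 N (tension)
  F[1-3] = -623.9501 N (compression)
  F[2-3] = -1042.8611 N (compression)
  F[2-4] = +520.7283 N (tension)
  F[3-4] = -1537.7312 N (compression)
  Rx@0 = +502.4900 N
  Ry@0 = +1702.0208 N
  Ry@4 = +1446.8792 N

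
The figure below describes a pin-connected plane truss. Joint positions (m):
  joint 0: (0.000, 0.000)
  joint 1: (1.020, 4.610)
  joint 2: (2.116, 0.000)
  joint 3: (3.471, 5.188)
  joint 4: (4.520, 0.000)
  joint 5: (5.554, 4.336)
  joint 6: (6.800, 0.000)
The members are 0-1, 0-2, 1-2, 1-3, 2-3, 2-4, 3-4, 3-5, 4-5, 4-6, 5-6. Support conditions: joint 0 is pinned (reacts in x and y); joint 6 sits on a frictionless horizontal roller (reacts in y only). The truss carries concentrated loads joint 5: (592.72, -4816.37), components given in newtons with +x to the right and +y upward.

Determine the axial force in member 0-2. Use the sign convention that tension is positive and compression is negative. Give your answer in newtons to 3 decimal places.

N=7 nodes, M=11 members, R=3 reactions → 2N=14, M+R=14
member 0 (0-1): L=4.7215, (cx,cy)=(0.2160,0.9764)
member 1 (0-2): L=2.1160, (cx,cy)=(1.0000,0.0000)
member 2 (1-2): L=4.7385, (cx,cy)=(0.2313,-0.9729)
member 3 (1-3): L=2.5182, (cx,cy)=(0.9733,0.2295)
member 4 (2-3): L=5.3620, (cx,cy)=(0.2527,0.9675)
member 5 (2-4): L=2.4040, (cx,cy)=(1.0000,0.0000)
member 6 (3-4): L=5.2930, (cx,cy)=(0.1982,-0.9802)
member 7 (3-5): L=2.2505, (cx,cy)=(0.9256,-0.3786)
member 8 (4-5): L=4.4576, (cx,cy)=(0.2320,0.9727)
member 9 (4-6): L=2.2800, (cx,cy)=(1.0000,0.0000)
member 10 (5-6): L=4.5115, (cx,cy)=(0.2762,-0.9611)
solve A·x = −loads:
  F[0-1] = -516.7862 N (compression)
  F[0-2] = +704.3631 N (tension)
  F[1-2] = +465.4875 N (tension)
  F[1-3] = -225.3246 N (compression)
  F[2-3] = -468.0562 N (compression)
  F[2-4] = +930.3081 N (tension)
  F[3-4] = +714.7862 N (tension)
  F[3-5] = -517.7891 N (compression)
  F[4-5] = -720.2533 N (compression)
  F[4-6] = +1239.0422 N (tension)
  F[5-6] = -4486.2829 N (compression)
  Rx@0 = -592.7200 N
  Ry@0 = +504.5828 N
  Ry@6 = +4311.7872 N

704.363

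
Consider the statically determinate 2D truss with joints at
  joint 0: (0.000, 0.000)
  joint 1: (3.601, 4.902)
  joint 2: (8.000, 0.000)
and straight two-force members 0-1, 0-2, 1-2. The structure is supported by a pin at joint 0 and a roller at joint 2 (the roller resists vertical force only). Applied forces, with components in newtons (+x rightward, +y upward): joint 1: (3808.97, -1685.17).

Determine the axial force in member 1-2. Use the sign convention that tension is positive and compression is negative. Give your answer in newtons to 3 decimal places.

N=3 nodes, M=3 members, R=3 reactions → 2N=6, M+R=6
member 0 (0-1): L=6.0825, (cx,cy)=(0.5920,0.8059)
member 1 (0-2): L=8.0000, (cx,cy)=(1.0000,0.0000)
member 2 (1-2): L=6.5864, (cx,cy)=(0.6679,-0.7443)
solve A·x = −loads:
  F[0-1] = +1746.2228 N (tension)
  F[0-2] = +2775.1601 N (tension)
  F[1-2] = -4155.1135 N (compression)
  Rx@0 = -3808.9700 N
  Ry@0 = -1407.3135 N
  Ry@2 = +3092.4835 N

-4155.113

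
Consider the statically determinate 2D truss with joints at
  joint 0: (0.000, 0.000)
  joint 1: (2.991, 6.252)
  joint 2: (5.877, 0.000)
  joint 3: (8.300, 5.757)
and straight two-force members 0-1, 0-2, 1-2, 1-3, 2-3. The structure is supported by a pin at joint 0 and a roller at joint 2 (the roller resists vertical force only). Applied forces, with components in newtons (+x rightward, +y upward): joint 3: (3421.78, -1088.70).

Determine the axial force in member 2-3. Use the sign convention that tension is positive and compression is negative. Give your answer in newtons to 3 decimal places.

-803.519

N=4 nodes, M=5 members, R=3 reactions → 2N=8, M+R=8
member 0 (0-1): L=6.9306, (cx,cy)=(0.4316,0.9021)
member 1 (0-2): L=5.8770, (cx,cy)=(1.0000,0.0000)
member 2 (1-2): L=6.8860, (cx,cy)=(0.4191,-0.9079)
member 3 (1-3): L=5.3320, (cx,cy)=(0.9957,-0.0928)
member 4 (2-3): L=6.2461, (cx,cy)=(0.3879,0.9217)
solve A·x = −loads:
  F[0-1] = +4213.3232 N (tension)
  F[0-2] = +1603.4668 N (tension)
  F[1-2] = -4569.5717 N (compression)
  F[1-3] = +3749.6751 N (tension)
  F[2-3] = -803.5195 N (compression)
  Rx@0 = -3421.7800 N
  Ry@0 = -3800.7670 N
  Ry@2 = +4889.4670 N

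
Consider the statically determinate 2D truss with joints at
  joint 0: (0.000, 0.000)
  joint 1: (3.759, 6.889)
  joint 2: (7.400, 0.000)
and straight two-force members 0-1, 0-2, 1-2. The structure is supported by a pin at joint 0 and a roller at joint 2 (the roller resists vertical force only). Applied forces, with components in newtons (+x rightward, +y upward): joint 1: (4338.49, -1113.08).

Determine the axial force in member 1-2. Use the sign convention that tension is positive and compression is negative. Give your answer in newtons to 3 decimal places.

-5207.838

N=3 nodes, M=3 members, R=3 reactions → 2N=6, M+R=6
member 0 (0-1): L=7.8478, (cx,cy)=(0.4790,0.8778)
member 1 (0-2): L=7.4000, (cx,cy)=(1.0000,0.0000)
member 2 (1-2): L=7.7920, (cx,cy)=(0.4673,-0.8841)
solve A·x = −loads:
  F[0-1] = +3977.1527 N (tension)
  F[0-2] = +2433.4893 N (tension)
  F[1-2] = -5207.8383 N (compression)
  Rx@0 = -4338.4900 N
  Ry@0 = -3491.2342 N
  Ry@2 = +4604.3142 N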